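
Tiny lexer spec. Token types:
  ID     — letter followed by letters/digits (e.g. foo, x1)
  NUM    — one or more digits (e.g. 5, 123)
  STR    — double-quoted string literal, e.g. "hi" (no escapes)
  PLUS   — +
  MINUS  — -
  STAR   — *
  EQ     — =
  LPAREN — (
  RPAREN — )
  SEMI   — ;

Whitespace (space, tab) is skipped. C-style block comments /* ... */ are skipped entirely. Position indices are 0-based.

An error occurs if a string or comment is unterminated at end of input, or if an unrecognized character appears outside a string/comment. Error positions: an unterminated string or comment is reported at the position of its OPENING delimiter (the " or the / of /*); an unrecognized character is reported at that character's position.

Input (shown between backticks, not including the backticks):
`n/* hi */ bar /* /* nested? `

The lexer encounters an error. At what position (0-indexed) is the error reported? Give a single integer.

Answer: 14

Derivation:
pos=0: emit ID 'n' (now at pos=1)
pos=1: enter COMMENT mode (saw '/*')
exit COMMENT mode (now at pos=9)
pos=10: emit ID 'bar' (now at pos=13)
pos=14: enter COMMENT mode (saw '/*')
pos=14: ERROR — unterminated comment (reached EOF)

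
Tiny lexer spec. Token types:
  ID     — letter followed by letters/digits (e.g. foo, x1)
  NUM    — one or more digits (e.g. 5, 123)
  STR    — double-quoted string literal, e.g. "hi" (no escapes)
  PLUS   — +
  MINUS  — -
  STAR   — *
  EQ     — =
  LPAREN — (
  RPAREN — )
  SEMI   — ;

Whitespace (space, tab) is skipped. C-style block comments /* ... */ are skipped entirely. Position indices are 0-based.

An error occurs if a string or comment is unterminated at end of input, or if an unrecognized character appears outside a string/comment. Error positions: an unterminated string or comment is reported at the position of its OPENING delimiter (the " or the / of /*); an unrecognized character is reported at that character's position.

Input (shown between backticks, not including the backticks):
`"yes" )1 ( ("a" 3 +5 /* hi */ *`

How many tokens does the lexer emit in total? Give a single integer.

Answer: 10

Derivation:
pos=0: enter STRING mode
pos=0: emit STR "yes" (now at pos=5)
pos=6: emit RPAREN ')'
pos=7: emit NUM '1' (now at pos=8)
pos=9: emit LPAREN '('
pos=11: emit LPAREN '('
pos=12: enter STRING mode
pos=12: emit STR "a" (now at pos=15)
pos=16: emit NUM '3' (now at pos=17)
pos=18: emit PLUS '+'
pos=19: emit NUM '5' (now at pos=20)
pos=21: enter COMMENT mode (saw '/*')
exit COMMENT mode (now at pos=29)
pos=30: emit STAR '*'
DONE. 10 tokens: [STR, RPAREN, NUM, LPAREN, LPAREN, STR, NUM, PLUS, NUM, STAR]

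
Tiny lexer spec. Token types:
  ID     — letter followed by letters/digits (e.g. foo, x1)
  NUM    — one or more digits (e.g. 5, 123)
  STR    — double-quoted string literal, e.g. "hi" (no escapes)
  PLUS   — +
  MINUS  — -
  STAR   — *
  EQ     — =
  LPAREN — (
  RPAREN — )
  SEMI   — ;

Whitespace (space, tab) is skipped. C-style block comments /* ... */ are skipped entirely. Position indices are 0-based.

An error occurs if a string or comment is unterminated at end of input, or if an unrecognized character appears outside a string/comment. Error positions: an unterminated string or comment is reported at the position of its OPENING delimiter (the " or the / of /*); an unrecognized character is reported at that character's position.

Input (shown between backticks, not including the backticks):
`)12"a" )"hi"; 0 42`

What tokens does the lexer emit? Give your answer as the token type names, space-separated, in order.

pos=0: emit RPAREN ')'
pos=1: emit NUM '12' (now at pos=3)
pos=3: enter STRING mode
pos=3: emit STR "a" (now at pos=6)
pos=7: emit RPAREN ')'
pos=8: enter STRING mode
pos=8: emit STR "hi" (now at pos=12)
pos=12: emit SEMI ';'
pos=14: emit NUM '0' (now at pos=15)
pos=16: emit NUM '42' (now at pos=18)
DONE. 8 tokens: [RPAREN, NUM, STR, RPAREN, STR, SEMI, NUM, NUM]

Answer: RPAREN NUM STR RPAREN STR SEMI NUM NUM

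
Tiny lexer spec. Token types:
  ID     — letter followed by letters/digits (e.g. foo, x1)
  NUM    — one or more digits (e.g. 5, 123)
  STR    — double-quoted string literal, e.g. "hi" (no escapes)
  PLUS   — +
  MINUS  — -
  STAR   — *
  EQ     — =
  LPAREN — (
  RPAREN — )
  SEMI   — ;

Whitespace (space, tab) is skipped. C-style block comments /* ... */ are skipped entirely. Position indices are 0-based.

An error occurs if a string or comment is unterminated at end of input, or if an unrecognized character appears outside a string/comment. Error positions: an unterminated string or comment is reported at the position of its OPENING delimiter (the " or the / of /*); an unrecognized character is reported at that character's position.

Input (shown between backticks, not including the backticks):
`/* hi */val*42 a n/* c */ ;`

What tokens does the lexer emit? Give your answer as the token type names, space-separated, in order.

pos=0: enter COMMENT mode (saw '/*')
exit COMMENT mode (now at pos=8)
pos=8: emit ID 'val' (now at pos=11)
pos=11: emit STAR '*'
pos=12: emit NUM '42' (now at pos=14)
pos=15: emit ID 'a' (now at pos=16)
pos=17: emit ID 'n' (now at pos=18)
pos=18: enter COMMENT mode (saw '/*')
exit COMMENT mode (now at pos=25)
pos=26: emit SEMI ';'
DONE. 6 tokens: [ID, STAR, NUM, ID, ID, SEMI]

Answer: ID STAR NUM ID ID SEMI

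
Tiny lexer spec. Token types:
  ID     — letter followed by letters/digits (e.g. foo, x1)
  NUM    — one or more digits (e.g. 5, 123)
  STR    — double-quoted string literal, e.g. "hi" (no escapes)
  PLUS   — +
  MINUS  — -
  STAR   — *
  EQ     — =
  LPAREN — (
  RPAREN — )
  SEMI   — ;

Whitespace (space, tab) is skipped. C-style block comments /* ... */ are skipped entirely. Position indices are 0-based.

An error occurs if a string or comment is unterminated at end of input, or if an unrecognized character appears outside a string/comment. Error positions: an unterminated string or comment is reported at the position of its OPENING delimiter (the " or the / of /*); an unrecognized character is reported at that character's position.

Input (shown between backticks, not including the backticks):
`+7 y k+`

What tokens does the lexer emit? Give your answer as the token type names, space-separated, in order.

Answer: PLUS NUM ID ID PLUS

Derivation:
pos=0: emit PLUS '+'
pos=1: emit NUM '7' (now at pos=2)
pos=3: emit ID 'y' (now at pos=4)
pos=5: emit ID 'k' (now at pos=6)
pos=6: emit PLUS '+'
DONE. 5 tokens: [PLUS, NUM, ID, ID, PLUS]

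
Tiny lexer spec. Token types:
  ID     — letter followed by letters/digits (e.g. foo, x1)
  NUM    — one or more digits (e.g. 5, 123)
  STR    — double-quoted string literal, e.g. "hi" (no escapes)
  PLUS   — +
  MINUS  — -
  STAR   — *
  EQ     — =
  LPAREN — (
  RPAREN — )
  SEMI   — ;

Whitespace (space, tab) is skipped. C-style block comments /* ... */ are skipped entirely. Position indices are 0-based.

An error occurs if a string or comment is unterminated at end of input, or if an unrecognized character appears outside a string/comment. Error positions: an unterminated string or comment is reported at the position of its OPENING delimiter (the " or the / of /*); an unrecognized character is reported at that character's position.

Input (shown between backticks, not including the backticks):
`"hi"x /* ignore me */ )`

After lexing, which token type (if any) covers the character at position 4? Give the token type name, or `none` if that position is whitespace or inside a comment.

pos=0: enter STRING mode
pos=0: emit STR "hi" (now at pos=4)
pos=4: emit ID 'x' (now at pos=5)
pos=6: enter COMMENT mode (saw '/*')
exit COMMENT mode (now at pos=21)
pos=22: emit RPAREN ')'
DONE. 3 tokens: [STR, ID, RPAREN]
Position 4: char is 'x' -> ID

Answer: ID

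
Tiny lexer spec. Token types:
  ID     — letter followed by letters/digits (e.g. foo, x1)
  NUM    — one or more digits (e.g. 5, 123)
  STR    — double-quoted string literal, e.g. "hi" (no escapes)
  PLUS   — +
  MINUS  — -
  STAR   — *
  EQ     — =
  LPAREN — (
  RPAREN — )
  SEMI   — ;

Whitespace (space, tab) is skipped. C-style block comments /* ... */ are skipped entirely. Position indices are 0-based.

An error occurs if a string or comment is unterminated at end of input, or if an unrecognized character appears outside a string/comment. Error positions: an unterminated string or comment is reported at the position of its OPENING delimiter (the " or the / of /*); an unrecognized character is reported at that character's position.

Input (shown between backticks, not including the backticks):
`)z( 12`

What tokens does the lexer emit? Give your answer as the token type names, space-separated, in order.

pos=0: emit RPAREN ')'
pos=1: emit ID 'z' (now at pos=2)
pos=2: emit LPAREN '('
pos=4: emit NUM '12' (now at pos=6)
DONE. 4 tokens: [RPAREN, ID, LPAREN, NUM]

Answer: RPAREN ID LPAREN NUM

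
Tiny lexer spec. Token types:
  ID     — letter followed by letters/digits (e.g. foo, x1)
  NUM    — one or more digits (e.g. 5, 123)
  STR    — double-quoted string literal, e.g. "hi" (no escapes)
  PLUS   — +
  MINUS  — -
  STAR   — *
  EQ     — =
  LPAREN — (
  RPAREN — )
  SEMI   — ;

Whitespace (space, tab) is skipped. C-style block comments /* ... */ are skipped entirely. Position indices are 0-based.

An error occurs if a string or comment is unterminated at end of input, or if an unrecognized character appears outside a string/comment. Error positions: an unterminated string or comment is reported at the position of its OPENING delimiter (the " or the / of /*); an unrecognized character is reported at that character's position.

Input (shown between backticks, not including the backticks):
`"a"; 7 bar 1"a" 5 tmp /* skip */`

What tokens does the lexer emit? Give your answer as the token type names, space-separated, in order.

pos=0: enter STRING mode
pos=0: emit STR "a" (now at pos=3)
pos=3: emit SEMI ';'
pos=5: emit NUM '7' (now at pos=6)
pos=7: emit ID 'bar' (now at pos=10)
pos=11: emit NUM '1' (now at pos=12)
pos=12: enter STRING mode
pos=12: emit STR "a" (now at pos=15)
pos=16: emit NUM '5' (now at pos=17)
pos=18: emit ID 'tmp' (now at pos=21)
pos=22: enter COMMENT mode (saw '/*')
exit COMMENT mode (now at pos=32)
DONE. 8 tokens: [STR, SEMI, NUM, ID, NUM, STR, NUM, ID]

Answer: STR SEMI NUM ID NUM STR NUM ID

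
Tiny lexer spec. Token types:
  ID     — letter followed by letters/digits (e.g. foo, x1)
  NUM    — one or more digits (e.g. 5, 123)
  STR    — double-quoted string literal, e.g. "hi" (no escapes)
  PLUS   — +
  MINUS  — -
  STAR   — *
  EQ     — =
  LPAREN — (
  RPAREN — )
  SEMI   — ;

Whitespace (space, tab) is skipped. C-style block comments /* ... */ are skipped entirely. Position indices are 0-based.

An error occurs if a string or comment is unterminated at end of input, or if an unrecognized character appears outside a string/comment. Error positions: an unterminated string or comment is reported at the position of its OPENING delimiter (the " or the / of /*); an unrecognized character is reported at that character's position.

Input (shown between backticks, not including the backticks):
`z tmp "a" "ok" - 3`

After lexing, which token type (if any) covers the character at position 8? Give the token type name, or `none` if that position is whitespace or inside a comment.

pos=0: emit ID 'z' (now at pos=1)
pos=2: emit ID 'tmp' (now at pos=5)
pos=6: enter STRING mode
pos=6: emit STR "a" (now at pos=9)
pos=10: enter STRING mode
pos=10: emit STR "ok" (now at pos=14)
pos=15: emit MINUS '-'
pos=17: emit NUM '3' (now at pos=18)
DONE. 6 tokens: [ID, ID, STR, STR, MINUS, NUM]
Position 8: char is '"' -> STR

Answer: STR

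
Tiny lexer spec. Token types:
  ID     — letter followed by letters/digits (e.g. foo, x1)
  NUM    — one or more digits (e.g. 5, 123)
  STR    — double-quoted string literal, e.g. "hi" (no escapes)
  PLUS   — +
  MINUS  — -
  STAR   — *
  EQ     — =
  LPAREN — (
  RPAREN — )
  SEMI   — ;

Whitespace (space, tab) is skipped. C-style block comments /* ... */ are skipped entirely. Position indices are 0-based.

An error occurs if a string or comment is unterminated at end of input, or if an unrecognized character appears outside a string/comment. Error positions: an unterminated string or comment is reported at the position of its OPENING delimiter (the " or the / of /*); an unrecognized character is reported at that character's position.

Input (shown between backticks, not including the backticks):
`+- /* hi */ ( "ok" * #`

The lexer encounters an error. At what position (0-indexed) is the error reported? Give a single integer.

Answer: 21

Derivation:
pos=0: emit PLUS '+'
pos=1: emit MINUS '-'
pos=3: enter COMMENT mode (saw '/*')
exit COMMENT mode (now at pos=11)
pos=12: emit LPAREN '('
pos=14: enter STRING mode
pos=14: emit STR "ok" (now at pos=18)
pos=19: emit STAR '*'
pos=21: ERROR — unrecognized char '#'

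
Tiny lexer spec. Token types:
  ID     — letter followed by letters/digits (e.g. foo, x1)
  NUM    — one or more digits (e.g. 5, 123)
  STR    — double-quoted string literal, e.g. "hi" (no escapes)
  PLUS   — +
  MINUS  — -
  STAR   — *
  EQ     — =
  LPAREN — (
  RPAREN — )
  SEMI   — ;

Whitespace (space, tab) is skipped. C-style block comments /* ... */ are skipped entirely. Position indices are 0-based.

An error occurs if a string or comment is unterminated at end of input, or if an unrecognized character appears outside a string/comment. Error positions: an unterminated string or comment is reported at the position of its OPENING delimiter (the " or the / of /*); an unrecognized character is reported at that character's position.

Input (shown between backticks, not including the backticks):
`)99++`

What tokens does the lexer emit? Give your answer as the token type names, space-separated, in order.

Answer: RPAREN NUM PLUS PLUS

Derivation:
pos=0: emit RPAREN ')'
pos=1: emit NUM '99' (now at pos=3)
pos=3: emit PLUS '+'
pos=4: emit PLUS '+'
DONE. 4 tokens: [RPAREN, NUM, PLUS, PLUS]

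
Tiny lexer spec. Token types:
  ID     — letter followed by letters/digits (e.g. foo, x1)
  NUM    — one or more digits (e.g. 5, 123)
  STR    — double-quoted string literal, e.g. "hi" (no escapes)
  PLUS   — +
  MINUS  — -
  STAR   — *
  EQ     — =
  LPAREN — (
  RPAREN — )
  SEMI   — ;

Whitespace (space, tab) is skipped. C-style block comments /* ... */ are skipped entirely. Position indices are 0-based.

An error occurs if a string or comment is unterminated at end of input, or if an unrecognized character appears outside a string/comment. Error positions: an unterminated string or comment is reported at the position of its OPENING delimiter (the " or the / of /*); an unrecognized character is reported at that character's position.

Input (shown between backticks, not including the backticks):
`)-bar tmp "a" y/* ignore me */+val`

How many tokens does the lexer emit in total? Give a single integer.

Answer: 8

Derivation:
pos=0: emit RPAREN ')'
pos=1: emit MINUS '-'
pos=2: emit ID 'bar' (now at pos=5)
pos=6: emit ID 'tmp' (now at pos=9)
pos=10: enter STRING mode
pos=10: emit STR "a" (now at pos=13)
pos=14: emit ID 'y' (now at pos=15)
pos=15: enter COMMENT mode (saw '/*')
exit COMMENT mode (now at pos=30)
pos=30: emit PLUS '+'
pos=31: emit ID 'val' (now at pos=34)
DONE. 8 tokens: [RPAREN, MINUS, ID, ID, STR, ID, PLUS, ID]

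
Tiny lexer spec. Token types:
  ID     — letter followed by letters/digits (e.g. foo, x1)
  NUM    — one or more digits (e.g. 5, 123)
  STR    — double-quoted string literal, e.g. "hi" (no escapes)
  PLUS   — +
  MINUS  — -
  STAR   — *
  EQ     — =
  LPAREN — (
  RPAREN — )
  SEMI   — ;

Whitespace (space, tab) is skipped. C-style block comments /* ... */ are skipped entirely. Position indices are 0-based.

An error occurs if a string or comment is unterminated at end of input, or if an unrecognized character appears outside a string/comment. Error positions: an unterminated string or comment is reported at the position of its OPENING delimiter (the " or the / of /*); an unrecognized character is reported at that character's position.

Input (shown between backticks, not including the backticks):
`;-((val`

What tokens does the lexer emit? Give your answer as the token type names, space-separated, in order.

pos=0: emit SEMI ';'
pos=1: emit MINUS '-'
pos=2: emit LPAREN '('
pos=3: emit LPAREN '('
pos=4: emit ID 'val' (now at pos=7)
DONE. 5 tokens: [SEMI, MINUS, LPAREN, LPAREN, ID]

Answer: SEMI MINUS LPAREN LPAREN ID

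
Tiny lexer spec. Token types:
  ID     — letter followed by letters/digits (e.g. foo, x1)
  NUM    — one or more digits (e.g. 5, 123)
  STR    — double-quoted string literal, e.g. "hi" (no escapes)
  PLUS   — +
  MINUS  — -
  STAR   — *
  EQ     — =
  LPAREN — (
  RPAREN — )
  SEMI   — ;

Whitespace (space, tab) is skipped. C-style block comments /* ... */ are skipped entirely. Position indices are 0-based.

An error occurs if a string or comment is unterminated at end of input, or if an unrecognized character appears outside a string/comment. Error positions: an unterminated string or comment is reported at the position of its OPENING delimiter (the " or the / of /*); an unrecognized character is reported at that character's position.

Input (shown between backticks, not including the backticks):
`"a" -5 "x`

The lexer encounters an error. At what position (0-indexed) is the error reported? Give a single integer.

pos=0: enter STRING mode
pos=0: emit STR "a" (now at pos=3)
pos=4: emit MINUS '-'
pos=5: emit NUM '5' (now at pos=6)
pos=7: enter STRING mode
pos=7: ERROR — unterminated string

Answer: 7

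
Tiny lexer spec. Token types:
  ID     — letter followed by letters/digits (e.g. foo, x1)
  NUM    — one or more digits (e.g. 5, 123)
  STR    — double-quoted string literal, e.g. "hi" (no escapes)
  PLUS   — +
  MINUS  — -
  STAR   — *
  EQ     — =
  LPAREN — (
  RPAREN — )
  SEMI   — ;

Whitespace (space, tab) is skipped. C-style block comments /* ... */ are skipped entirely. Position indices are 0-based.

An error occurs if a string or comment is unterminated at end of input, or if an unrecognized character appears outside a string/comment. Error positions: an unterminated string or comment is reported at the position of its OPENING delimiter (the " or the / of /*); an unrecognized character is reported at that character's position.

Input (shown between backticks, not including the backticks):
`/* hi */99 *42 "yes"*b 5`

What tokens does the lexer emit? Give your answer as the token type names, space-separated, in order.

Answer: NUM STAR NUM STR STAR ID NUM

Derivation:
pos=0: enter COMMENT mode (saw '/*')
exit COMMENT mode (now at pos=8)
pos=8: emit NUM '99' (now at pos=10)
pos=11: emit STAR '*'
pos=12: emit NUM '42' (now at pos=14)
pos=15: enter STRING mode
pos=15: emit STR "yes" (now at pos=20)
pos=20: emit STAR '*'
pos=21: emit ID 'b' (now at pos=22)
pos=23: emit NUM '5' (now at pos=24)
DONE. 7 tokens: [NUM, STAR, NUM, STR, STAR, ID, NUM]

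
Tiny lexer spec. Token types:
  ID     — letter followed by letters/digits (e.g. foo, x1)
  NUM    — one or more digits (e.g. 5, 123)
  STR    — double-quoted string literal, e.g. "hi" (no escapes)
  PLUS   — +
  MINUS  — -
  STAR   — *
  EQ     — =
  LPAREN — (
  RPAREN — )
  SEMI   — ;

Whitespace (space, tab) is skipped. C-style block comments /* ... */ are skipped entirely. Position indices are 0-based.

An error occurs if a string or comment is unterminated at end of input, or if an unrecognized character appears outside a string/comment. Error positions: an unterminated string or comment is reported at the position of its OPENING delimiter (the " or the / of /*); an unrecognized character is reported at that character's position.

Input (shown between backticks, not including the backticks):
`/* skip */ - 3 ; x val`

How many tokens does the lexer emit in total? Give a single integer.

Answer: 5

Derivation:
pos=0: enter COMMENT mode (saw '/*')
exit COMMENT mode (now at pos=10)
pos=11: emit MINUS '-'
pos=13: emit NUM '3' (now at pos=14)
pos=15: emit SEMI ';'
pos=17: emit ID 'x' (now at pos=18)
pos=19: emit ID 'val' (now at pos=22)
DONE. 5 tokens: [MINUS, NUM, SEMI, ID, ID]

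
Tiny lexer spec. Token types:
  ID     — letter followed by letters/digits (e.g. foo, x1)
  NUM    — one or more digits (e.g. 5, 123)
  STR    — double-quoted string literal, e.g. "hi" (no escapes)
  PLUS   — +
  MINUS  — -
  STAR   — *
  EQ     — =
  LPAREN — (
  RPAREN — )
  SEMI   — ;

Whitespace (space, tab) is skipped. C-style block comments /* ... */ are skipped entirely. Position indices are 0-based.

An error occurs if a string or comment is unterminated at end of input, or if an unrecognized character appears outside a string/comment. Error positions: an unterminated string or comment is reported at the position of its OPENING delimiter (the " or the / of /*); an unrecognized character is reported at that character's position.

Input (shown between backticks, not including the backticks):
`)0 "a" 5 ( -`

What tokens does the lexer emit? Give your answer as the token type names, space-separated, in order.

pos=0: emit RPAREN ')'
pos=1: emit NUM '0' (now at pos=2)
pos=3: enter STRING mode
pos=3: emit STR "a" (now at pos=6)
pos=7: emit NUM '5' (now at pos=8)
pos=9: emit LPAREN '('
pos=11: emit MINUS '-'
DONE. 6 tokens: [RPAREN, NUM, STR, NUM, LPAREN, MINUS]

Answer: RPAREN NUM STR NUM LPAREN MINUS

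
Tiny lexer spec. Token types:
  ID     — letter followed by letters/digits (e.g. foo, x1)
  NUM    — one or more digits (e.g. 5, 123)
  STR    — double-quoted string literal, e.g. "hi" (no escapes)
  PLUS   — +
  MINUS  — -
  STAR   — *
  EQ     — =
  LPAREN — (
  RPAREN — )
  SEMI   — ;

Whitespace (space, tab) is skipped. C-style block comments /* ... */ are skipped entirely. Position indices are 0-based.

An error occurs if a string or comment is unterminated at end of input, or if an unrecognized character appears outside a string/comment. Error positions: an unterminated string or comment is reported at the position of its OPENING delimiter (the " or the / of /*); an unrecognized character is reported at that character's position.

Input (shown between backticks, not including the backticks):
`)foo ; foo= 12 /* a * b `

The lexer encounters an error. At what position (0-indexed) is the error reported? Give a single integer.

pos=0: emit RPAREN ')'
pos=1: emit ID 'foo' (now at pos=4)
pos=5: emit SEMI ';'
pos=7: emit ID 'foo' (now at pos=10)
pos=10: emit EQ '='
pos=12: emit NUM '12' (now at pos=14)
pos=15: enter COMMENT mode (saw '/*')
pos=15: ERROR — unterminated comment (reached EOF)

Answer: 15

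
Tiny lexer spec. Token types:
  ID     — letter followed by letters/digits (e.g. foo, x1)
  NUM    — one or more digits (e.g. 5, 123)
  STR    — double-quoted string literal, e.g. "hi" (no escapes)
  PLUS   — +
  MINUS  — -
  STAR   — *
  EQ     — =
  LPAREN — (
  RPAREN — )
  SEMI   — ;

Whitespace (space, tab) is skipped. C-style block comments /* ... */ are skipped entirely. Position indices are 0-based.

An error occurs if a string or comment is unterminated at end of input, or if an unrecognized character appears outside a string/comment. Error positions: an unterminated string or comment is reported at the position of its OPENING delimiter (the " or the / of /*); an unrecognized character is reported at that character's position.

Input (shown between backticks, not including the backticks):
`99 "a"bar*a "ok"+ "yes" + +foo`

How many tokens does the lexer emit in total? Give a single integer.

Answer: 11

Derivation:
pos=0: emit NUM '99' (now at pos=2)
pos=3: enter STRING mode
pos=3: emit STR "a" (now at pos=6)
pos=6: emit ID 'bar' (now at pos=9)
pos=9: emit STAR '*'
pos=10: emit ID 'a' (now at pos=11)
pos=12: enter STRING mode
pos=12: emit STR "ok" (now at pos=16)
pos=16: emit PLUS '+'
pos=18: enter STRING mode
pos=18: emit STR "yes" (now at pos=23)
pos=24: emit PLUS '+'
pos=26: emit PLUS '+'
pos=27: emit ID 'foo' (now at pos=30)
DONE. 11 tokens: [NUM, STR, ID, STAR, ID, STR, PLUS, STR, PLUS, PLUS, ID]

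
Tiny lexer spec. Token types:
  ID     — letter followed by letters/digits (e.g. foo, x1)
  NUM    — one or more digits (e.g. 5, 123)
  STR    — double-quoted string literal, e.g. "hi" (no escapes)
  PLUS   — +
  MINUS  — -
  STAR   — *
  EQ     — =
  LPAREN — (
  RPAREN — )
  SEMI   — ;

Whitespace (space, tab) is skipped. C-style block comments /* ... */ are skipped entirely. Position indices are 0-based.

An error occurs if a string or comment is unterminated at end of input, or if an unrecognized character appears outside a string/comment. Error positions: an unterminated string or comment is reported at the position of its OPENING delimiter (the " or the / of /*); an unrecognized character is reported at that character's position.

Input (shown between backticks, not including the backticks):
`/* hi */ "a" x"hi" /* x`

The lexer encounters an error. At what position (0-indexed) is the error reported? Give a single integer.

pos=0: enter COMMENT mode (saw '/*')
exit COMMENT mode (now at pos=8)
pos=9: enter STRING mode
pos=9: emit STR "a" (now at pos=12)
pos=13: emit ID 'x' (now at pos=14)
pos=14: enter STRING mode
pos=14: emit STR "hi" (now at pos=18)
pos=19: enter COMMENT mode (saw '/*')
pos=19: ERROR — unterminated comment (reached EOF)

Answer: 19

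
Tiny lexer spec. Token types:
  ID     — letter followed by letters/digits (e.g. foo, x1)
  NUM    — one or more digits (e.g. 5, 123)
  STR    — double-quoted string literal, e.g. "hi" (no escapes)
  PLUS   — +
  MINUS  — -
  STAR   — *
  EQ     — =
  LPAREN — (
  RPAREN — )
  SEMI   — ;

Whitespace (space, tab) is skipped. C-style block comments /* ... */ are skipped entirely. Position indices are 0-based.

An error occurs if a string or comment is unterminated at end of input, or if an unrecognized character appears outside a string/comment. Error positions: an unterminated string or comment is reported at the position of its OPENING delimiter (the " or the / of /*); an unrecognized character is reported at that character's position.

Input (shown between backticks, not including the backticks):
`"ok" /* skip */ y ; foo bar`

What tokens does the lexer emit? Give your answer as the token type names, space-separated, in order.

Answer: STR ID SEMI ID ID

Derivation:
pos=0: enter STRING mode
pos=0: emit STR "ok" (now at pos=4)
pos=5: enter COMMENT mode (saw '/*')
exit COMMENT mode (now at pos=15)
pos=16: emit ID 'y' (now at pos=17)
pos=18: emit SEMI ';'
pos=20: emit ID 'foo' (now at pos=23)
pos=24: emit ID 'bar' (now at pos=27)
DONE. 5 tokens: [STR, ID, SEMI, ID, ID]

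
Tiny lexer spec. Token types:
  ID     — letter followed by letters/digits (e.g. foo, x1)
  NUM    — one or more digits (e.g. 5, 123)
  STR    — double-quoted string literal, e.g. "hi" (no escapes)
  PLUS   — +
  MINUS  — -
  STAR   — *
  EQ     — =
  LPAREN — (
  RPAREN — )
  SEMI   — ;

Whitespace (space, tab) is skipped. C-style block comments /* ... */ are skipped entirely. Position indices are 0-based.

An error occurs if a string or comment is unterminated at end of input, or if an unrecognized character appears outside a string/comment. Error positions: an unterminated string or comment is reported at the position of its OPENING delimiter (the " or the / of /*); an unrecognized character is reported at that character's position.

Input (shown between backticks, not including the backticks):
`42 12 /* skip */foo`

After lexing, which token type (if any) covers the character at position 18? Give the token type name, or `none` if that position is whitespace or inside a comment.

pos=0: emit NUM '42' (now at pos=2)
pos=3: emit NUM '12' (now at pos=5)
pos=6: enter COMMENT mode (saw '/*')
exit COMMENT mode (now at pos=16)
pos=16: emit ID 'foo' (now at pos=19)
DONE. 3 tokens: [NUM, NUM, ID]
Position 18: char is 'o' -> ID

Answer: ID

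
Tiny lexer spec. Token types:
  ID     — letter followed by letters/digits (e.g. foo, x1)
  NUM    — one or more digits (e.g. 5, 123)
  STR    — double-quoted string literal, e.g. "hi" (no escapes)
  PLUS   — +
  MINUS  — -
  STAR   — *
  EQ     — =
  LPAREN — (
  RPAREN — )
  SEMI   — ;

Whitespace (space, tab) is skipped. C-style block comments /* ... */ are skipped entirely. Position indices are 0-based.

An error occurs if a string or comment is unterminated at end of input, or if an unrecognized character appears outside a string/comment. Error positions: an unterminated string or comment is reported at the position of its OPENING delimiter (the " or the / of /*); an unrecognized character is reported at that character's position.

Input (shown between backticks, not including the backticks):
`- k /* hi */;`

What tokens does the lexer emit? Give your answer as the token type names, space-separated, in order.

pos=0: emit MINUS '-'
pos=2: emit ID 'k' (now at pos=3)
pos=4: enter COMMENT mode (saw '/*')
exit COMMENT mode (now at pos=12)
pos=12: emit SEMI ';'
DONE. 3 tokens: [MINUS, ID, SEMI]

Answer: MINUS ID SEMI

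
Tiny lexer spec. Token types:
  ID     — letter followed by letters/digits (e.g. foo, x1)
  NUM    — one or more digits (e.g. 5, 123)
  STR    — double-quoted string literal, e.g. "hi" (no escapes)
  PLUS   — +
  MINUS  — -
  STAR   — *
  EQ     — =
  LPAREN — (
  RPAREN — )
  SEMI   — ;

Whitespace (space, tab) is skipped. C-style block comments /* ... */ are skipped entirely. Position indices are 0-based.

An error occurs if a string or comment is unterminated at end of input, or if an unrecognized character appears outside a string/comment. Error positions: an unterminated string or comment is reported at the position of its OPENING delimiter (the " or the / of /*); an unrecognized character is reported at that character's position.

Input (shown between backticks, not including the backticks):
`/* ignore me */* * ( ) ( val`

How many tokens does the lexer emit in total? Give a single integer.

pos=0: enter COMMENT mode (saw '/*')
exit COMMENT mode (now at pos=15)
pos=15: emit STAR '*'
pos=17: emit STAR '*'
pos=19: emit LPAREN '('
pos=21: emit RPAREN ')'
pos=23: emit LPAREN '('
pos=25: emit ID 'val' (now at pos=28)
DONE. 6 tokens: [STAR, STAR, LPAREN, RPAREN, LPAREN, ID]

Answer: 6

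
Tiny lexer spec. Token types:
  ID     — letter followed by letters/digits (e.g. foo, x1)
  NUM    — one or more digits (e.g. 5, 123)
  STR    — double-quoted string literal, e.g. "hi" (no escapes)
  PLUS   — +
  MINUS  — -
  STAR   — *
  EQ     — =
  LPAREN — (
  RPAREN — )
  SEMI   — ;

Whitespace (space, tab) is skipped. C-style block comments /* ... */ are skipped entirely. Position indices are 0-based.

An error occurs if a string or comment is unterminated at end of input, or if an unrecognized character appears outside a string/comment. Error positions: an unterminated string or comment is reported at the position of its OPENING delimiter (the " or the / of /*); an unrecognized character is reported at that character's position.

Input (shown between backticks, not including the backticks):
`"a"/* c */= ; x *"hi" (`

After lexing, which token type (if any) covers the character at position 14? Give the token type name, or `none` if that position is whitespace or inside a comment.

Answer: ID

Derivation:
pos=0: enter STRING mode
pos=0: emit STR "a" (now at pos=3)
pos=3: enter COMMENT mode (saw '/*')
exit COMMENT mode (now at pos=10)
pos=10: emit EQ '='
pos=12: emit SEMI ';'
pos=14: emit ID 'x' (now at pos=15)
pos=16: emit STAR '*'
pos=17: enter STRING mode
pos=17: emit STR "hi" (now at pos=21)
pos=22: emit LPAREN '('
DONE. 7 tokens: [STR, EQ, SEMI, ID, STAR, STR, LPAREN]
Position 14: char is 'x' -> ID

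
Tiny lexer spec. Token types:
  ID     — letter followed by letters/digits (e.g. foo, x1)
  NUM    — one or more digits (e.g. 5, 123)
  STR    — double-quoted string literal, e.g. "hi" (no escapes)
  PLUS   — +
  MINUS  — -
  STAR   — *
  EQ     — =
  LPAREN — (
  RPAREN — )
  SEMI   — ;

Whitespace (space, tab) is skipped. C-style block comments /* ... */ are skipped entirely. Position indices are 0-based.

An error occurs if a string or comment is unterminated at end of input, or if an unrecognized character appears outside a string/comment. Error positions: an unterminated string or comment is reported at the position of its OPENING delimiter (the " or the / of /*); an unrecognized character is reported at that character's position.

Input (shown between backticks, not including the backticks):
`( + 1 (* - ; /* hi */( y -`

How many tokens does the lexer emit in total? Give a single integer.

Answer: 10

Derivation:
pos=0: emit LPAREN '('
pos=2: emit PLUS '+'
pos=4: emit NUM '1' (now at pos=5)
pos=6: emit LPAREN '('
pos=7: emit STAR '*'
pos=9: emit MINUS '-'
pos=11: emit SEMI ';'
pos=13: enter COMMENT mode (saw '/*')
exit COMMENT mode (now at pos=21)
pos=21: emit LPAREN '('
pos=23: emit ID 'y' (now at pos=24)
pos=25: emit MINUS '-'
DONE. 10 tokens: [LPAREN, PLUS, NUM, LPAREN, STAR, MINUS, SEMI, LPAREN, ID, MINUS]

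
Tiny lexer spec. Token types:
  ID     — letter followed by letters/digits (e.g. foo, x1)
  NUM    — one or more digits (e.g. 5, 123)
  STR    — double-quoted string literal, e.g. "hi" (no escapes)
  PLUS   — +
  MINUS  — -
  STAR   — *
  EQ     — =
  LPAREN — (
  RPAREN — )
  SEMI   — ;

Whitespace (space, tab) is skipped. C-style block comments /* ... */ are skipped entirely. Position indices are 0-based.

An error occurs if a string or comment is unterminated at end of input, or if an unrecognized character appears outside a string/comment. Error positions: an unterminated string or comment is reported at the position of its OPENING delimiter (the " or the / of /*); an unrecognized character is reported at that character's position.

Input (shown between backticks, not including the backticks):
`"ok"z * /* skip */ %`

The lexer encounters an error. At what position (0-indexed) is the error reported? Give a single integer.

Answer: 19

Derivation:
pos=0: enter STRING mode
pos=0: emit STR "ok" (now at pos=4)
pos=4: emit ID 'z' (now at pos=5)
pos=6: emit STAR '*'
pos=8: enter COMMENT mode (saw '/*')
exit COMMENT mode (now at pos=18)
pos=19: ERROR — unrecognized char '%'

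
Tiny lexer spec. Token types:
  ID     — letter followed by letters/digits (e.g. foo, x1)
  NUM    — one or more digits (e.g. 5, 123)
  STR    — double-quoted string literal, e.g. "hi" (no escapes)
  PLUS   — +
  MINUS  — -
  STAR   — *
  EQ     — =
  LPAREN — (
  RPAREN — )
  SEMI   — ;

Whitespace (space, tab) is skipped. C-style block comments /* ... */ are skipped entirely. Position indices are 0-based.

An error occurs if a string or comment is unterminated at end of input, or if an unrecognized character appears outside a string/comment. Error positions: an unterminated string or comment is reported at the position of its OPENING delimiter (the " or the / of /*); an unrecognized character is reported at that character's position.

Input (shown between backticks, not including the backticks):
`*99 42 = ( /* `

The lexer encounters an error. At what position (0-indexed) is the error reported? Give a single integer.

pos=0: emit STAR '*'
pos=1: emit NUM '99' (now at pos=3)
pos=4: emit NUM '42' (now at pos=6)
pos=7: emit EQ '='
pos=9: emit LPAREN '('
pos=11: enter COMMENT mode (saw '/*')
pos=11: ERROR — unterminated comment (reached EOF)

Answer: 11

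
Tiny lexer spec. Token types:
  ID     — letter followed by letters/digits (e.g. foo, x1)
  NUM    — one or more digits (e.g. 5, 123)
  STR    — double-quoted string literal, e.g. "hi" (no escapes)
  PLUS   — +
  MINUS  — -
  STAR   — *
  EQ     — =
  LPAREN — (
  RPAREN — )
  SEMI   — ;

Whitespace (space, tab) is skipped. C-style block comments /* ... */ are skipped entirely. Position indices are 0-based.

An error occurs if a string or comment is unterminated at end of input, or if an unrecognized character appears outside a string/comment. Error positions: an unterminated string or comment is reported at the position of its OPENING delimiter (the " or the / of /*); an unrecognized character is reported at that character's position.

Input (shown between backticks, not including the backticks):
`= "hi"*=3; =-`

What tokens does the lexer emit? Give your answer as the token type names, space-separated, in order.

pos=0: emit EQ '='
pos=2: enter STRING mode
pos=2: emit STR "hi" (now at pos=6)
pos=6: emit STAR '*'
pos=7: emit EQ '='
pos=8: emit NUM '3' (now at pos=9)
pos=9: emit SEMI ';'
pos=11: emit EQ '='
pos=12: emit MINUS '-'
DONE. 8 tokens: [EQ, STR, STAR, EQ, NUM, SEMI, EQ, MINUS]

Answer: EQ STR STAR EQ NUM SEMI EQ MINUS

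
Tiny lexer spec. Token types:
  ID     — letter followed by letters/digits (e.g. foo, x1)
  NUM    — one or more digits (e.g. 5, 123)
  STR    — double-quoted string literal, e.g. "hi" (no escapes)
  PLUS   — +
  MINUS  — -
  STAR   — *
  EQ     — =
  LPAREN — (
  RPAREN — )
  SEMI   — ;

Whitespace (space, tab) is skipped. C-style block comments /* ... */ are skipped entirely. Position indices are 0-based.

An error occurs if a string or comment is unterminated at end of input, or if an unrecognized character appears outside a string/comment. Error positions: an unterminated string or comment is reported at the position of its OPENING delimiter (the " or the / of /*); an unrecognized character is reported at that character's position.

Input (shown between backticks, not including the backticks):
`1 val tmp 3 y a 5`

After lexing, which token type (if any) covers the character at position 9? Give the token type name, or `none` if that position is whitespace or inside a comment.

pos=0: emit NUM '1' (now at pos=1)
pos=2: emit ID 'val' (now at pos=5)
pos=6: emit ID 'tmp' (now at pos=9)
pos=10: emit NUM '3' (now at pos=11)
pos=12: emit ID 'y' (now at pos=13)
pos=14: emit ID 'a' (now at pos=15)
pos=16: emit NUM '5' (now at pos=17)
DONE. 7 tokens: [NUM, ID, ID, NUM, ID, ID, NUM]
Position 9: char is ' ' -> none

Answer: none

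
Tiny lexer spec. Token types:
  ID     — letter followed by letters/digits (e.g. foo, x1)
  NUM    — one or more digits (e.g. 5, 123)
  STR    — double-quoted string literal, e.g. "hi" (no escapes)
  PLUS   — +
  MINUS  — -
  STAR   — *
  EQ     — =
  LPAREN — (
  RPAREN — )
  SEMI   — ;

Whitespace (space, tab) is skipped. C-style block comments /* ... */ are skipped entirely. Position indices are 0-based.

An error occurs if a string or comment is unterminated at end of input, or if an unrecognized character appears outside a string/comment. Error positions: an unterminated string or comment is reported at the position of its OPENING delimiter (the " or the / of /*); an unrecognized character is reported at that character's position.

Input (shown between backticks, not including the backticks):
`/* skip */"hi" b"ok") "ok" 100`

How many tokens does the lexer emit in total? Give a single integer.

Answer: 6

Derivation:
pos=0: enter COMMENT mode (saw '/*')
exit COMMENT mode (now at pos=10)
pos=10: enter STRING mode
pos=10: emit STR "hi" (now at pos=14)
pos=15: emit ID 'b' (now at pos=16)
pos=16: enter STRING mode
pos=16: emit STR "ok" (now at pos=20)
pos=20: emit RPAREN ')'
pos=22: enter STRING mode
pos=22: emit STR "ok" (now at pos=26)
pos=27: emit NUM '100' (now at pos=30)
DONE. 6 tokens: [STR, ID, STR, RPAREN, STR, NUM]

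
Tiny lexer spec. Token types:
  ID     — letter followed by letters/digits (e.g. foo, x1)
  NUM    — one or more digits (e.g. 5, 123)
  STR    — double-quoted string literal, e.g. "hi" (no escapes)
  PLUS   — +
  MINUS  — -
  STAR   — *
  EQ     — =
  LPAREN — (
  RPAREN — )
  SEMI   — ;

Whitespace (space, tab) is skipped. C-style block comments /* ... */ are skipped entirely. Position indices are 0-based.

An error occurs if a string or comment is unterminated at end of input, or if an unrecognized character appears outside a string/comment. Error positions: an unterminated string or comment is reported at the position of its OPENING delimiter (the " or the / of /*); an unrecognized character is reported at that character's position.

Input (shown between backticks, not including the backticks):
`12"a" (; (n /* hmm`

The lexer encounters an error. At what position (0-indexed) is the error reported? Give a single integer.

Answer: 12

Derivation:
pos=0: emit NUM '12' (now at pos=2)
pos=2: enter STRING mode
pos=2: emit STR "a" (now at pos=5)
pos=6: emit LPAREN '('
pos=7: emit SEMI ';'
pos=9: emit LPAREN '('
pos=10: emit ID 'n' (now at pos=11)
pos=12: enter COMMENT mode (saw '/*')
pos=12: ERROR — unterminated comment (reached EOF)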